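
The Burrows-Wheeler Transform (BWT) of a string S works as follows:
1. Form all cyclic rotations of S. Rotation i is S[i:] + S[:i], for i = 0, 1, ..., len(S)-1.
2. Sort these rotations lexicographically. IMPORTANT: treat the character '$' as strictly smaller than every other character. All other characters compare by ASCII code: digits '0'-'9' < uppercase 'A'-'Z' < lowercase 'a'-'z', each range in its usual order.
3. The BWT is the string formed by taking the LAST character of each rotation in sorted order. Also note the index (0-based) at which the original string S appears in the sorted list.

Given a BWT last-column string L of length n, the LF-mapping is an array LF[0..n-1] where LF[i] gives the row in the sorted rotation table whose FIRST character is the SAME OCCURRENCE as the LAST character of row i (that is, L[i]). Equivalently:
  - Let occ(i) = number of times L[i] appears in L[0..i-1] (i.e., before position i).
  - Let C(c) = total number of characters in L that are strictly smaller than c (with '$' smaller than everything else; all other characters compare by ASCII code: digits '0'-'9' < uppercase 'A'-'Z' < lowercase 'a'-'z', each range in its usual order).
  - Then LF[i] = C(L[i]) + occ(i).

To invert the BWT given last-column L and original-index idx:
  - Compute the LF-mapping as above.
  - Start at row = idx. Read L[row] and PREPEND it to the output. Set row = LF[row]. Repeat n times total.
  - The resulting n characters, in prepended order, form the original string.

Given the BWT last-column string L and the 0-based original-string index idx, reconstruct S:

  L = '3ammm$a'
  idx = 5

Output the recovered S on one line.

LF mapping: 1 2 4 5 6 0 3
Walk LF starting at row 5, prepending L[row]:
  step 1: row=5, L[5]='$', prepend. Next row=LF[5]=0
  step 2: row=0, L[0]='3', prepend. Next row=LF[0]=1
  step 3: row=1, L[1]='a', prepend. Next row=LF[1]=2
  step 4: row=2, L[2]='m', prepend. Next row=LF[2]=4
  step 5: row=4, L[4]='m', prepend. Next row=LF[4]=6
  step 6: row=6, L[6]='a', prepend. Next row=LF[6]=3
  step 7: row=3, L[3]='m', prepend. Next row=LF[3]=5
Reversed output: mamma3$

Answer: mamma3$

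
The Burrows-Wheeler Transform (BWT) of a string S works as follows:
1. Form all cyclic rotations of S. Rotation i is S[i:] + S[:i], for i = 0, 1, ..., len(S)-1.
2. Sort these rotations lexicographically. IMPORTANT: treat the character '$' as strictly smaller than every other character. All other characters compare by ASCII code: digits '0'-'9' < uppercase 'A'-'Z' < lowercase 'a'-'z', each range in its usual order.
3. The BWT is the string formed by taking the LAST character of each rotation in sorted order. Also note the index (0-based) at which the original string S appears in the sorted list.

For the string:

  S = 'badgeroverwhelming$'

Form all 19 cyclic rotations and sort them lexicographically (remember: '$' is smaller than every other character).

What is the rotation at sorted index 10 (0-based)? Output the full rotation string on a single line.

Answer: ing$badgeroverwhelm

Derivation:
All 19 rotations (rotation i = S[i:]+S[:i]):
  rot[0] = badgeroverwhelming$
  rot[1] = adgeroverwhelming$b
  rot[2] = dgeroverwhelming$ba
  rot[3] = geroverwhelming$bad
  rot[4] = eroverwhelming$badg
  rot[5] = roverwhelming$badge
  rot[6] = overwhelming$badger
  rot[7] = verwhelming$badgero
  rot[8] = erwhelming$badgerov
  rot[9] = rwhelming$badgerove
  rot[10] = whelming$badgerover
  rot[11] = helming$badgeroverw
  rot[12] = elming$badgeroverwh
  rot[13] = lming$badgeroverwhe
  rot[14] = ming$badgeroverwhel
  rot[15] = ing$badgeroverwhelm
  rot[16] = ng$badgeroverwhelmi
  rot[17] = g$badgeroverwhelmin
  rot[18] = $badgeroverwhelming
Sorted (with $ < everything):
  sorted[0] = $badgeroverwhelming
  sorted[1] = adgeroverwhelming$b
  sorted[2] = badgeroverwhelming$
  sorted[3] = dgeroverwhelming$ba
  sorted[4] = elming$badgeroverwh
  sorted[5] = eroverwhelming$badg
  sorted[6] = erwhelming$badgerov
  sorted[7] = g$badgeroverwhelmin
  sorted[8] = geroverwhelming$bad
  sorted[9] = helming$badgeroverw
  sorted[10] = ing$badgeroverwhelm
  sorted[11] = lming$badgeroverwhe
  sorted[12] = ming$badgeroverwhel
  sorted[13] = ng$badgeroverwhelmi
  sorted[14] = overwhelming$badger
  sorted[15] = roverwhelming$badge
  sorted[16] = rwhelming$badgerove
  sorted[17] = verwhelming$badgero
  sorted[18] = whelming$badgerover
sorted[10] = ing$badgeroverwhelm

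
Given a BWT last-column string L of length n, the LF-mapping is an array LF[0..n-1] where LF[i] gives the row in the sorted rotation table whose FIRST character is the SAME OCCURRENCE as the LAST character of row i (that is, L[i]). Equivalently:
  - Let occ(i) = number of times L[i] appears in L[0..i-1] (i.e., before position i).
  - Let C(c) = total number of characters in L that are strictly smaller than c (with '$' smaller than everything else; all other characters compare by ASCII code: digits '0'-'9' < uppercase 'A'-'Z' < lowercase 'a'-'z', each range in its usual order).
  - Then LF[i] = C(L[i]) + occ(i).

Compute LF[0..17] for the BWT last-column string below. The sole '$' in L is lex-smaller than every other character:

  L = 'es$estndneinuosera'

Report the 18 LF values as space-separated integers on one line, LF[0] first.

Answer: 3 13 0 4 14 16 8 2 9 5 7 10 17 11 15 6 12 1

Derivation:
Char counts: '$':1, 'a':1, 'd':1, 'e':4, 'i':1, 'n':3, 'o':1, 'r':1, 's':3, 't':1, 'u':1
C (first-col start): C('$')=0, C('a')=1, C('d')=2, C('e')=3, C('i')=7, C('n')=8, C('o')=11, C('r')=12, C('s')=13, C('t')=16, C('u')=17
L[0]='e': occ=0, LF[0]=C('e')+0=3+0=3
L[1]='s': occ=0, LF[1]=C('s')+0=13+0=13
L[2]='$': occ=0, LF[2]=C('$')+0=0+0=0
L[3]='e': occ=1, LF[3]=C('e')+1=3+1=4
L[4]='s': occ=1, LF[4]=C('s')+1=13+1=14
L[5]='t': occ=0, LF[5]=C('t')+0=16+0=16
L[6]='n': occ=0, LF[6]=C('n')+0=8+0=8
L[7]='d': occ=0, LF[7]=C('d')+0=2+0=2
L[8]='n': occ=1, LF[8]=C('n')+1=8+1=9
L[9]='e': occ=2, LF[9]=C('e')+2=3+2=5
L[10]='i': occ=0, LF[10]=C('i')+0=7+0=7
L[11]='n': occ=2, LF[11]=C('n')+2=8+2=10
L[12]='u': occ=0, LF[12]=C('u')+0=17+0=17
L[13]='o': occ=0, LF[13]=C('o')+0=11+0=11
L[14]='s': occ=2, LF[14]=C('s')+2=13+2=15
L[15]='e': occ=3, LF[15]=C('e')+3=3+3=6
L[16]='r': occ=0, LF[16]=C('r')+0=12+0=12
L[17]='a': occ=0, LF[17]=C('a')+0=1+0=1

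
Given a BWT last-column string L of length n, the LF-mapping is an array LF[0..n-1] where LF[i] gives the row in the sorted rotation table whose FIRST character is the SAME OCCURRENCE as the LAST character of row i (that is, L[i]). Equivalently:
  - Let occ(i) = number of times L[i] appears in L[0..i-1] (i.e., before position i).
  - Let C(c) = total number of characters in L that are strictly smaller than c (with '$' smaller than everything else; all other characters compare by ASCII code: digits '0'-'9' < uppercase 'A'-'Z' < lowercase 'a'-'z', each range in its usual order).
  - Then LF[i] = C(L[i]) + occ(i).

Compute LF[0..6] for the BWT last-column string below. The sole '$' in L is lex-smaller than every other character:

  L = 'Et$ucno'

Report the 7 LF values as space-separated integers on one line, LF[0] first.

Char counts: '$':1, 'E':1, 'c':1, 'n':1, 'o':1, 't':1, 'u':1
C (first-col start): C('$')=0, C('E')=1, C('c')=2, C('n')=3, C('o')=4, C('t')=5, C('u')=6
L[0]='E': occ=0, LF[0]=C('E')+0=1+0=1
L[1]='t': occ=0, LF[1]=C('t')+0=5+0=5
L[2]='$': occ=0, LF[2]=C('$')+0=0+0=0
L[3]='u': occ=0, LF[3]=C('u')+0=6+0=6
L[4]='c': occ=0, LF[4]=C('c')+0=2+0=2
L[5]='n': occ=0, LF[5]=C('n')+0=3+0=3
L[6]='o': occ=0, LF[6]=C('o')+0=4+0=4

Answer: 1 5 0 6 2 3 4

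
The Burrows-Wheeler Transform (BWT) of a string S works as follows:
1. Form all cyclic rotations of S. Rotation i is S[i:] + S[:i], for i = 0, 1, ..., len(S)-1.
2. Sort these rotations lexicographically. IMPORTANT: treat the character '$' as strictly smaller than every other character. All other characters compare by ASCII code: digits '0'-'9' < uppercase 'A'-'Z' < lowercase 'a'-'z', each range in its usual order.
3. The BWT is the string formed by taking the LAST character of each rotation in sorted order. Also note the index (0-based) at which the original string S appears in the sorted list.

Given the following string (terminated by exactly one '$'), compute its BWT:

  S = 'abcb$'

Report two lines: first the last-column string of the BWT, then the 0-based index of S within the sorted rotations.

Answer: b$cab
1

Derivation:
All 5 rotations (rotation i = S[i:]+S[:i]):
  rot[0] = abcb$
  rot[1] = bcb$a
  rot[2] = cb$ab
  rot[3] = b$abc
  rot[4] = $abcb
Sorted (with $ < everything):
  sorted[0] = $abcb  (last char: 'b')
  sorted[1] = abcb$  (last char: '$')
  sorted[2] = b$abc  (last char: 'c')
  sorted[3] = bcb$a  (last char: 'a')
  sorted[4] = cb$ab  (last char: 'b')
Last column: b$cab
Original string S is at sorted index 1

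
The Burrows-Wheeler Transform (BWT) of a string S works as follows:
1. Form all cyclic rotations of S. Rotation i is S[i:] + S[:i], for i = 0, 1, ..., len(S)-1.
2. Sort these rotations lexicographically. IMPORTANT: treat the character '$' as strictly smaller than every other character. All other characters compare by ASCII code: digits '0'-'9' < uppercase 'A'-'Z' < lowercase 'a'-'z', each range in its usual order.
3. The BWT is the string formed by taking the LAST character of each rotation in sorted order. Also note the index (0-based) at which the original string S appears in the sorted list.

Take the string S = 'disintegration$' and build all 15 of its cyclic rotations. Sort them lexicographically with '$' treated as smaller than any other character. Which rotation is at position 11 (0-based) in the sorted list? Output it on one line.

All 15 rotations (rotation i = S[i:]+S[:i]):
  rot[0] = disintegration$
  rot[1] = isintegration$d
  rot[2] = sintegration$di
  rot[3] = integration$dis
  rot[4] = ntegration$disi
  rot[5] = tegration$disin
  rot[6] = egration$disint
  rot[7] = gration$disinte
  rot[8] = ration$disinteg
  rot[9] = ation$disintegr
  rot[10] = tion$disintegra
  rot[11] = ion$disintegrat
  rot[12] = on$disintegrati
  rot[13] = n$disintegratio
  rot[14] = $disintegration
Sorted (with $ < everything):
  sorted[0] = $disintegration
  sorted[1] = ation$disintegr
  sorted[2] = disintegration$
  sorted[3] = egration$disint
  sorted[4] = gration$disinte
  sorted[5] = integration$dis
  sorted[6] = ion$disintegrat
  sorted[7] = isintegration$d
  sorted[8] = n$disintegratio
  sorted[9] = ntegration$disi
  sorted[10] = on$disintegrati
  sorted[11] = ration$disinteg
  sorted[12] = sintegration$di
  sorted[13] = tegration$disin
  sorted[14] = tion$disintegra
sorted[11] = ration$disinteg

Answer: ration$disinteg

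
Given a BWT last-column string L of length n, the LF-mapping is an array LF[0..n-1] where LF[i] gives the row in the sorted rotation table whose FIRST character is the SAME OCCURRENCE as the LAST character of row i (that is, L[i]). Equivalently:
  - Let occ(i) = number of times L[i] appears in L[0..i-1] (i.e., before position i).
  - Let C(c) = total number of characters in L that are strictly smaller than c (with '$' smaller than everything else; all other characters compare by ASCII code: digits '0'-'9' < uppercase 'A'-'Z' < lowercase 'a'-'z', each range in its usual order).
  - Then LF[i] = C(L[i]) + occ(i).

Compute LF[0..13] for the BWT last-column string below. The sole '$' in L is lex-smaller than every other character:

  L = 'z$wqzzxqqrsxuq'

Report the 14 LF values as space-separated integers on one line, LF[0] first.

Char counts: '$':1, 'q':4, 'r':1, 's':1, 'u':1, 'w':1, 'x':2, 'z':3
C (first-col start): C('$')=0, C('q')=1, C('r')=5, C('s')=6, C('u')=7, C('w')=8, C('x')=9, C('z')=11
L[0]='z': occ=0, LF[0]=C('z')+0=11+0=11
L[1]='$': occ=0, LF[1]=C('$')+0=0+0=0
L[2]='w': occ=0, LF[2]=C('w')+0=8+0=8
L[3]='q': occ=0, LF[3]=C('q')+0=1+0=1
L[4]='z': occ=1, LF[4]=C('z')+1=11+1=12
L[5]='z': occ=2, LF[5]=C('z')+2=11+2=13
L[6]='x': occ=0, LF[6]=C('x')+0=9+0=9
L[7]='q': occ=1, LF[7]=C('q')+1=1+1=2
L[8]='q': occ=2, LF[8]=C('q')+2=1+2=3
L[9]='r': occ=0, LF[9]=C('r')+0=5+0=5
L[10]='s': occ=0, LF[10]=C('s')+0=6+0=6
L[11]='x': occ=1, LF[11]=C('x')+1=9+1=10
L[12]='u': occ=0, LF[12]=C('u')+0=7+0=7
L[13]='q': occ=3, LF[13]=C('q')+3=1+3=4

Answer: 11 0 8 1 12 13 9 2 3 5 6 10 7 4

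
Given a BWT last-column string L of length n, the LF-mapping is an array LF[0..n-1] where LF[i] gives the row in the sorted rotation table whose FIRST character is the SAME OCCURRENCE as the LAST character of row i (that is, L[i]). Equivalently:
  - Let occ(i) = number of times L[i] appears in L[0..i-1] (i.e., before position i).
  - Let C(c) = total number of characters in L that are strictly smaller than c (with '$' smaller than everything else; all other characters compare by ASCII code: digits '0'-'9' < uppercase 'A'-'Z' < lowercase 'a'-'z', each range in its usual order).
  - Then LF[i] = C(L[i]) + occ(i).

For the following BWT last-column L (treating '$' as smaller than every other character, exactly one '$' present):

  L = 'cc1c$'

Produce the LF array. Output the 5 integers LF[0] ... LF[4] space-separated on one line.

Char counts: '$':1, '1':1, 'c':3
C (first-col start): C('$')=0, C('1')=1, C('c')=2
L[0]='c': occ=0, LF[0]=C('c')+0=2+0=2
L[1]='c': occ=1, LF[1]=C('c')+1=2+1=3
L[2]='1': occ=0, LF[2]=C('1')+0=1+0=1
L[3]='c': occ=2, LF[3]=C('c')+2=2+2=4
L[4]='$': occ=0, LF[4]=C('$')+0=0+0=0

Answer: 2 3 1 4 0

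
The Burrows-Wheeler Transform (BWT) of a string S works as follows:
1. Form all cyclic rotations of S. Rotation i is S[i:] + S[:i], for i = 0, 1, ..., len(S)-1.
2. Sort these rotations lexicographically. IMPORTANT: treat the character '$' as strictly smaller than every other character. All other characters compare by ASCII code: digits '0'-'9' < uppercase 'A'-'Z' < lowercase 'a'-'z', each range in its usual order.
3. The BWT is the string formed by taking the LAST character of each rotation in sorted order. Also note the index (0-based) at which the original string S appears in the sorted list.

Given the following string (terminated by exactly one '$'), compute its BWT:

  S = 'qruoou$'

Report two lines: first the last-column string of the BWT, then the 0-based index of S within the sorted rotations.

Answer: uuo$qor
3

Derivation:
All 7 rotations (rotation i = S[i:]+S[:i]):
  rot[0] = qruoou$
  rot[1] = ruoou$q
  rot[2] = uoou$qr
  rot[3] = oou$qru
  rot[4] = ou$qruo
  rot[5] = u$qruoo
  rot[6] = $qruoou
Sorted (with $ < everything):
  sorted[0] = $qruoou  (last char: 'u')
  sorted[1] = oou$qru  (last char: 'u')
  sorted[2] = ou$qruo  (last char: 'o')
  sorted[3] = qruoou$  (last char: '$')
  sorted[4] = ruoou$q  (last char: 'q')
  sorted[5] = u$qruoo  (last char: 'o')
  sorted[6] = uoou$qr  (last char: 'r')
Last column: uuo$qor
Original string S is at sorted index 3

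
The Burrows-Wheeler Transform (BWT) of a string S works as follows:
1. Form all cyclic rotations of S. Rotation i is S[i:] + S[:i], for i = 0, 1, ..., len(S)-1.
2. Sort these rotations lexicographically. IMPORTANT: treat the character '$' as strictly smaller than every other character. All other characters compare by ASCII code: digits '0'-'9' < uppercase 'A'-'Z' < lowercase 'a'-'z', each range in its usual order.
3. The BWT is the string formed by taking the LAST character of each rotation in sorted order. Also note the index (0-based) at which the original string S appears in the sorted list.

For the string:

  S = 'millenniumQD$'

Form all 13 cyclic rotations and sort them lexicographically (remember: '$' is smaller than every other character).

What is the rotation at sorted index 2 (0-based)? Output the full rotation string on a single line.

Answer: QD$millennium

Derivation:
All 13 rotations (rotation i = S[i:]+S[:i]):
  rot[0] = millenniumQD$
  rot[1] = illenniumQD$m
  rot[2] = llenniumQD$mi
  rot[3] = lenniumQD$mil
  rot[4] = enniumQD$mill
  rot[5] = nniumQD$mille
  rot[6] = niumQD$millen
  rot[7] = iumQD$millenn
  rot[8] = umQD$millenni
  rot[9] = mQD$millenniu
  rot[10] = QD$millennium
  rot[11] = D$millenniumQ
  rot[12] = $millenniumQD
Sorted (with $ < everything):
  sorted[0] = $millenniumQD
  sorted[1] = D$millenniumQ
  sorted[2] = QD$millennium
  sorted[3] = enniumQD$mill
  sorted[4] = illenniumQD$m
  sorted[5] = iumQD$millenn
  sorted[6] = lenniumQD$mil
  sorted[7] = llenniumQD$mi
  sorted[8] = mQD$millenniu
  sorted[9] = millenniumQD$
  sorted[10] = niumQD$millen
  sorted[11] = nniumQD$mille
  sorted[12] = umQD$millenni
sorted[2] = QD$millennium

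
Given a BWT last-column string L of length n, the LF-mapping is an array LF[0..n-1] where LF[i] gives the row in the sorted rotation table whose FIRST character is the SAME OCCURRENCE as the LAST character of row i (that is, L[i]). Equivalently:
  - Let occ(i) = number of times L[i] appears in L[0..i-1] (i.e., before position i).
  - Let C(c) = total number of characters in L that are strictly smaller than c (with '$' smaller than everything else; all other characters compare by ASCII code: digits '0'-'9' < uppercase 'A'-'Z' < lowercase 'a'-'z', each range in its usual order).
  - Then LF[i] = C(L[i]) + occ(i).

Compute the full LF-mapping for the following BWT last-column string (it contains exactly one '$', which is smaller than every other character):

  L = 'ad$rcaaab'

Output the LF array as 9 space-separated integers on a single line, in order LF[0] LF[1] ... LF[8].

Char counts: '$':1, 'a':4, 'b':1, 'c':1, 'd':1, 'r':1
C (first-col start): C('$')=0, C('a')=1, C('b')=5, C('c')=6, C('d')=7, C('r')=8
L[0]='a': occ=0, LF[0]=C('a')+0=1+0=1
L[1]='d': occ=0, LF[1]=C('d')+0=7+0=7
L[2]='$': occ=0, LF[2]=C('$')+0=0+0=0
L[3]='r': occ=0, LF[3]=C('r')+0=8+0=8
L[4]='c': occ=0, LF[4]=C('c')+0=6+0=6
L[5]='a': occ=1, LF[5]=C('a')+1=1+1=2
L[6]='a': occ=2, LF[6]=C('a')+2=1+2=3
L[7]='a': occ=3, LF[7]=C('a')+3=1+3=4
L[8]='b': occ=0, LF[8]=C('b')+0=5+0=5

Answer: 1 7 0 8 6 2 3 4 5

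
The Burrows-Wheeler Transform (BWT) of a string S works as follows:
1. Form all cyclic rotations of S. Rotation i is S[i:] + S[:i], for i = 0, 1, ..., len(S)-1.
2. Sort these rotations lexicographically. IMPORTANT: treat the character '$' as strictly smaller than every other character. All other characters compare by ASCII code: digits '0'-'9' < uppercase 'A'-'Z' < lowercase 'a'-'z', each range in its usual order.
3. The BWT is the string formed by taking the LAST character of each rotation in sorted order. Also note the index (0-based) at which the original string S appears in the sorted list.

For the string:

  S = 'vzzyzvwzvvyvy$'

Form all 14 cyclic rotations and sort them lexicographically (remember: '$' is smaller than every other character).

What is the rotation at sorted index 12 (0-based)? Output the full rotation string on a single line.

Answer: zyzvwzvvyvy$vz

Derivation:
All 14 rotations (rotation i = S[i:]+S[:i]):
  rot[0] = vzzyzvwzvvyvy$
  rot[1] = zzyzvwzvvyvy$v
  rot[2] = zyzvwzvvyvy$vz
  rot[3] = yzvwzvvyvy$vzz
  rot[4] = zvwzvvyvy$vzzy
  rot[5] = vwzvvyvy$vzzyz
  rot[6] = wzvvyvy$vzzyzv
  rot[7] = zvvyvy$vzzyzvw
  rot[8] = vvyvy$vzzyzvwz
  rot[9] = vyvy$vzzyzvwzv
  rot[10] = yvy$vzzyzvwzvv
  rot[11] = vy$vzzyzvwzvvy
  rot[12] = y$vzzyzvwzvvyv
  rot[13] = $vzzyzvwzvvyvy
Sorted (with $ < everything):
  sorted[0] = $vzzyzvwzvvyvy
  sorted[1] = vvyvy$vzzyzvwz
  sorted[2] = vwzvvyvy$vzzyz
  sorted[3] = vy$vzzyzvwzvvy
  sorted[4] = vyvy$vzzyzvwzv
  sorted[5] = vzzyzvwzvvyvy$
  sorted[6] = wzvvyvy$vzzyzv
  sorted[7] = y$vzzyzvwzvvyv
  sorted[8] = yvy$vzzyzvwzvv
  sorted[9] = yzvwzvvyvy$vzz
  sorted[10] = zvvyvy$vzzyzvw
  sorted[11] = zvwzvvyvy$vzzy
  sorted[12] = zyzvwzvvyvy$vz
  sorted[13] = zzyzvwzvvyvy$v
sorted[12] = zyzvwzvvyvy$vz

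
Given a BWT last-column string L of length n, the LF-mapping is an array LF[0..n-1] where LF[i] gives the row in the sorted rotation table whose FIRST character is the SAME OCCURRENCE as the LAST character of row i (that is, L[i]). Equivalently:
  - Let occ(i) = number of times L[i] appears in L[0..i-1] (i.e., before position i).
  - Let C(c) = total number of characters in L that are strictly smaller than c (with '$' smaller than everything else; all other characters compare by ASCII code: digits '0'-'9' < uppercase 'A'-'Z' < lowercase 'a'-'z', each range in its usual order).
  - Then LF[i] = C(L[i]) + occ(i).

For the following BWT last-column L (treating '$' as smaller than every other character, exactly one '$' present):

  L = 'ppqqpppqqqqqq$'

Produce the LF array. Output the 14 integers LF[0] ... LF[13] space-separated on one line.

Char counts: '$':1, 'p':5, 'q':8
C (first-col start): C('$')=0, C('p')=1, C('q')=6
L[0]='p': occ=0, LF[0]=C('p')+0=1+0=1
L[1]='p': occ=1, LF[1]=C('p')+1=1+1=2
L[2]='q': occ=0, LF[2]=C('q')+0=6+0=6
L[3]='q': occ=1, LF[3]=C('q')+1=6+1=7
L[4]='p': occ=2, LF[4]=C('p')+2=1+2=3
L[5]='p': occ=3, LF[5]=C('p')+3=1+3=4
L[6]='p': occ=4, LF[6]=C('p')+4=1+4=5
L[7]='q': occ=2, LF[7]=C('q')+2=6+2=8
L[8]='q': occ=3, LF[8]=C('q')+3=6+3=9
L[9]='q': occ=4, LF[9]=C('q')+4=6+4=10
L[10]='q': occ=5, LF[10]=C('q')+5=6+5=11
L[11]='q': occ=6, LF[11]=C('q')+6=6+6=12
L[12]='q': occ=7, LF[12]=C('q')+7=6+7=13
L[13]='$': occ=0, LF[13]=C('$')+0=0+0=0

Answer: 1 2 6 7 3 4 5 8 9 10 11 12 13 0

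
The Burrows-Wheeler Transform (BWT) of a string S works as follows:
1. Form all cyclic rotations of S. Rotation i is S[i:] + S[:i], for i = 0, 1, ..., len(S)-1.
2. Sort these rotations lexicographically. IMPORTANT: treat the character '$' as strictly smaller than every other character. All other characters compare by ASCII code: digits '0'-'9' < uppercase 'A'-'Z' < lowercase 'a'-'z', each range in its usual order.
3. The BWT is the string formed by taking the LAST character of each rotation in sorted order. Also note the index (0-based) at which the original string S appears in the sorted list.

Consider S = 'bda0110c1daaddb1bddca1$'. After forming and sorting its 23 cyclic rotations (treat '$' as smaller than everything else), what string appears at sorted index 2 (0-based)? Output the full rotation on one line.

All 23 rotations (rotation i = S[i:]+S[:i]):
  rot[0] = bda0110c1daaddb1bddca1$
  rot[1] = da0110c1daaddb1bddca1$b
  rot[2] = a0110c1daaddb1bddca1$bd
  rot[3] = 0110c1daaddb1bddca1$bda
  rot[4] = 110c1daaddb1bddca1$bda0
  rot[5] = 10c1daaddb1bddca1$bda01
  rot[6] = 0c1daaddb1bddca1$bda011
  rot[7] = c1daaddb1bddca1$bda0110
  rot[8] = 1daaddb1bddca1$bda0110c
  rot[9] = daaddb1bddca1$bda0110c1
  rot[10] = aaddb1bddca1$bda0110c1d
  rot[11] = addb1bddca1$bda0110c1da
  rot[12] = ddb1bddca1$bda0110c1daa
  rot[13] = db1bddca1$bda0110c1daad
  rot[14] = b1bddca1$bda0110c1daadd
  rot[15] = 1bddca1$bda0110c1daaddb
  rot[16] = bddca1$bda0110c1daaddb1
  rot[17] = ddca1$bda0110c1daaddb1b
  rot[18] = dca1$bda0110c1daaddb1bd
  rot[19] = ca1$bda0110c1daaddb1bdd
  rot[20] = a1$bda0110c1daaddb1bddc
  rot[21] = 1$bda0110c1daaddb1bddca
  rot[22] = $bda0110c1daaddb1bddca1
Sorted (with $ < everything):
  sorted[0] = $bda0110c1daaddb1bddca1
  sorted[1] = 0110c1daaddb1bddca1$bda
  sorted[2] = 0c1daaddb1bddca1$bda011
  sorted[3] = 1$bda0110c1daaddb1bddca
  sorted[4] = 10c1daaddb1bddca1$bda01
  sorted[5] = 110c1daaddb1bddca1$bda0
  sorted[6] = 1bddca1$bda0110c1daaddb
  sorted[7] = 1daaddb1bddca1$bda0110c
  sorted[8] = a0110c1daaddb1bddca1$bd
  sorted[9] = a1$bda0110c1daaddb1bddc
  sorted[10] = aaddb1bddca1$bda0110c1d
  sorted[11] = addb1bddca1$bda0110c1da
  sorted[12] = b1bddca1$bda0110c1daadd
  sorted[13] = bda0110c1daaddb1bddca1$
  sorted[14] = bddca1$bda0110c1daaddb1
  sorted[15] = c1daaddb1bddca1$bda0110
  sorted[16] = ca1$bda0110c1daaddb1bdd
  sorted[17] = da0110c1daaddb1bddca1$b
  sorted[18] = daaddb1bddca1$bda0110c1
  sorted[19] = db1bddca1$bda0110c1daad
  sorted[20] = dca1$bda0110c1daaddb1bd
  sorted[21] = ddb1bddca1$bda0110c1daa
  sorted[22] = ddca1$bda0110c1daaddb1b
sorted[2] = 0c1daaddb1bddca1$bda011

Answer: 0c1daaddb1bddca1$bda011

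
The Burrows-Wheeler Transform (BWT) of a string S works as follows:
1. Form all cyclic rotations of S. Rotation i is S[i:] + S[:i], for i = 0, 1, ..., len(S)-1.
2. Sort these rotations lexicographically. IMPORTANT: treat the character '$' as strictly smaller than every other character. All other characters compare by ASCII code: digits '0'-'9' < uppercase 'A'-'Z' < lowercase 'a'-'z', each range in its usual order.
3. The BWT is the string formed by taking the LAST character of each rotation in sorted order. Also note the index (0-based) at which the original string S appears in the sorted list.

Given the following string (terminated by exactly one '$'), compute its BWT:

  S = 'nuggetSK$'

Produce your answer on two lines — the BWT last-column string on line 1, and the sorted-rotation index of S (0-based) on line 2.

Answer: KStggu$en
6

Derivation:
All 9 rotations (rotation i = S[i:]+S[:i]):
  rot[0] = nuggetSK$
  rot[1] = uggetSK$n
  rot[2] = ggetSK$nu
  rot[3] = getSK$nug
  rot[4] = etSK$nugg
  rot[5] = tSK$nugge
  rot[6] = SK$nugget
  rot[7] = K$nuggetS
  rot[8] = $nuggetSK
Sorted (with $ < everything):
  sorted[0] = $nuggetSK  (last char: 'K')
  sorted[1] = K$nuggetS  (last char: 'S')
  sorted[2] = SK$nugget  (last char: 't')
  sorted[3] = etSK$nugg  (last char: 'g')
  sorted[4] = getSK$nug  (last char: 'g')
  sorted[5] = ggetSK$nu  (last char: 'u')
  sorted[6] = nuggetSK$  (last char: '$')
  sorted[7] = tSK$nugge  (last char: 'e')
  sorted[8] = uggetSK$n  (last char: 'n')
Last column: KStggu$en
Original string S is at sorted index 6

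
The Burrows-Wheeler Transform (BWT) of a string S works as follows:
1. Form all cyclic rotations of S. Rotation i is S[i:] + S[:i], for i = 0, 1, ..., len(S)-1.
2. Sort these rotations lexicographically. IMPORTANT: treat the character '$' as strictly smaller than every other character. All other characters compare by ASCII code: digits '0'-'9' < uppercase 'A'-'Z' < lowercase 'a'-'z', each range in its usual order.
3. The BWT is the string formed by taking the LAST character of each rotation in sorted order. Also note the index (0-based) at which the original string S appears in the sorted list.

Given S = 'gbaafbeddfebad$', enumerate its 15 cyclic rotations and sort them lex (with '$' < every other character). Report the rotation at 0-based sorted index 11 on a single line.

Answer: eddfebad$gbaafb

Derivation:
All 15 rotations (rotation i = S[i:]+S[:i]):
  rot[0] = gbaafbeddfebad$
  rot[1] = baafbeddfebad$g
  rot[2] = aafbeddfebad$gb
  rot[3] = afbeddfebad$gba
  rot[4] = fbeddfebad$gbaa
  rot[5] = beddfebad$gbaaf
  rot[6] = eddfebad$gbaafb
  rot[7] = ddfebad$gbaafbe
  rot[8] = dfebad$gbaafbed
  rot[9] = febad$gbaafbedd
  rot[10] = ebad$gbaafbeddf
  rot[11] = bad$gbaafbeddfe
  rot[12] = ad$gbaafbeddfeb
  rot[13] = d$gbaafbeddfeba
  rot[14] = $gbaafbeddfebad
Sorted (with $ < everything):
  sorted[0] = $gbaafbeddfebad
  sorted[1] = aafbeddfebad$gb
  sorted[2] = ad$gbaafbeddfeb
  sorted[3] = afbeddfebad$gba
  sorted[4] = baafbeddfebad$g
  sorted[5] = bad$gbaafbeddfe
  sorted[6] = beddfebad$gbaaf
  sorted[7] = d$gbaafbeddfeba
  sorted[8] = ddfebad$gbaafbe
  sorted[9] = dfebad$gbaafbed
  sorted[10] = ebad$gbaafbeddf
  sorted[11] = eddfebad$gbaafb
  sorted[12] = fbeddfebad$gbaa
  sorted[13] = febad$gbaafbedd
  sorted[14] = gbaafbeddfebad$
sorted[11] = eddfebad$gbaafb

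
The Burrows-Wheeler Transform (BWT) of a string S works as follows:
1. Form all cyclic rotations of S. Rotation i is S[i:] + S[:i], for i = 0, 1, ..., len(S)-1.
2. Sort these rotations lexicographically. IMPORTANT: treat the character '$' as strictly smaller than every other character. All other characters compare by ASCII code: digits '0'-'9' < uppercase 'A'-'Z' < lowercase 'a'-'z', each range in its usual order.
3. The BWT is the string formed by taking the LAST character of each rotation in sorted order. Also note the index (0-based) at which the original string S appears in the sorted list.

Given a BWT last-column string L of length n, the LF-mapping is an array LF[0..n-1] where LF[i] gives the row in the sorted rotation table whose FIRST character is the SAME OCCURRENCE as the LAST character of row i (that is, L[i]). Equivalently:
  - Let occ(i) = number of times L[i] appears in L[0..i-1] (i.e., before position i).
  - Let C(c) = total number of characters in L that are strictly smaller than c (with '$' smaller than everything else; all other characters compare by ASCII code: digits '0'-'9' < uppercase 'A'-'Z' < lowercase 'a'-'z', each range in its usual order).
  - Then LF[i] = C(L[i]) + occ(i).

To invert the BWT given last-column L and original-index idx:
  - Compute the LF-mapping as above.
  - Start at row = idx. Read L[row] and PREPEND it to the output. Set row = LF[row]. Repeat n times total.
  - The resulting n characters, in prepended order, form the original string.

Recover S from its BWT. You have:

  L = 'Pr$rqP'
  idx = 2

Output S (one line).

Answer: PrqrP$

Derivation:
LF mapping: 1 4 0 5 3 2
Walk LF starting at row 2, prepending L[row]:
  step 1: row=2, L[2]='$', prepend. Next row=LF[2]=0
  step 2: row=0, L[0]='P', prepend. Next row=LF[0]=1
  step 3: row=1, L[1]='r', prepend. Next row=LF[1]=4
  step 4: row=4, L[4]='q', prepend. Next row=LF[4]=3
  step 5: row=3, L[3]='r', prepend. Next row=LF[3]=5
  step 6: row=5, L[5]='P', prepend. Next row=LF[5]=2
Reversed output: PrqrP$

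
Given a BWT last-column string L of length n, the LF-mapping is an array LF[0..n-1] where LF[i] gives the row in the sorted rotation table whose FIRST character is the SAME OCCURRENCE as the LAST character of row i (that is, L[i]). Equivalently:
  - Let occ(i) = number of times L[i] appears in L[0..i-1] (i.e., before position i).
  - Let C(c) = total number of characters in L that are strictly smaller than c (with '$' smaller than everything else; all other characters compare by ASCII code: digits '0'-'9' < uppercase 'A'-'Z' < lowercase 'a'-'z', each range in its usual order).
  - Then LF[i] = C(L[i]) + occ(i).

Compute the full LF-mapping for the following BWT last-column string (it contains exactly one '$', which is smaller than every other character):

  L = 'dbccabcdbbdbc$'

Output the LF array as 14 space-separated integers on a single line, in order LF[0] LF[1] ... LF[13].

Answer: 11 2 7 8 1 3 9 12 4 5 13 6 10 0

Derivation:
Char counts: '$':1, 'a':1, 'b':5, 'c':4, 'd':3
C (first-col start): C('$')=0, C('a')=1, C('b')=2, C('c')=7, C('d')=11
L[0]='d': occ=0, LF[0]=C('d')+0=11+0=11
L[1]='b': occ=0, LF[1]=C('b')+0=2+0=2
L[2]='c': occ=0, LF[2]=C('c')+0=7+0=7
L[3]='c': occ=1, LF[3]=C('c')+1=7+1=8
L[4]='a': occ=0, LF[4]=C('a')+0=1+0=1
L[5]='b': occ=1, LF[5]=C('b')+1=2+1=3
L[6]='c': occ=2, LF[6]=C('c')+2=7+2=9
L[7]='d': occ=1, LF[7]=C('d')+1=11+1=12
L[8]='b': occ=2, LF[8]=C('b')+2=2+2=4
L[9]='b': occ=3, LF[9]=C('b')+3=2+3=5
L[10]='d': occ=2, LF[10]=C('d')+2=11+2=13
L[11]='b': occ=4, LF[11]=C('b')+4=2+4=6
L[12]='c': occ=3, LF[12]=C('c')+3=7+3=10
L[13]='$': occ=0, LF[13]=C('$')+0=0+0=0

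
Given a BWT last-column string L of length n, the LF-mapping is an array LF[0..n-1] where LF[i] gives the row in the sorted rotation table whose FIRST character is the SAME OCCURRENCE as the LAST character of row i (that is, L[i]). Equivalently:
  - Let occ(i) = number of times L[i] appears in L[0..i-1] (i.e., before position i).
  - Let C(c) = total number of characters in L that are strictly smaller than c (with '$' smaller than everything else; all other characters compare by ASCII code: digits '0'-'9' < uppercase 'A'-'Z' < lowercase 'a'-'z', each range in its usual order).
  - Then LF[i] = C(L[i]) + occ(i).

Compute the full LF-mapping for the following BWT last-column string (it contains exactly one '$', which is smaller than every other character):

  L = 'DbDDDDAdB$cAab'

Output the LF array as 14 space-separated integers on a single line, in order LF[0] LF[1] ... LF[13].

Answer: 4 10 5 6 7 8 1 13 3 0 12 2 9 11

Derivation:
Char counts: '$':1, 'A':2, 'B':1, 'D':5, 'a':1, 'b':2, 'c':1, 'd':1
C (first-col start): C('$')=0, C('A')=1, C('B')=3, C('D')=4, C('a')=9, C('b')=10, C('c')=12, C('d')=13
L[0]='D': occ=0, LF[0]=C('D')+0=4+0=4
L[1]='b': occ=0, LF[1]=C('b')+0=10+0=10
L[2]='D': occ=1, LF[2]=C('D')+1=4+1=5
L[3]='D': occ=2, LF[3]=C('D')+2=4+2=6
L[4]='D': occ=3, LF[4]=C('D')+3=4+3=7
L[5]='D': occ=4, LF[5]=C('D')+4=4+4=8
L[6]='A': occ=0, LF[6]=C('A')+0=1+0=1
L[7]='d': occ=0, LF[7]=C('d')+0=13+0=13
L[8]='B': occ=0, LF[8]=C('B')+0=3+0=3
L[9]='$': occ=0, LF[9]=C('$')+0=0+0=0
L[10]='c': occ=0, LF[10]=C('c')+0=12+0=12
L[11]='A': occ=1, LF[11]=C('A')+1=1+1=2
L[12]='a': occ=0, LF[12]=C('a')+0=9+0=9
L[13]='b': occ=1, LF[13]=C('b')+1=10+1=11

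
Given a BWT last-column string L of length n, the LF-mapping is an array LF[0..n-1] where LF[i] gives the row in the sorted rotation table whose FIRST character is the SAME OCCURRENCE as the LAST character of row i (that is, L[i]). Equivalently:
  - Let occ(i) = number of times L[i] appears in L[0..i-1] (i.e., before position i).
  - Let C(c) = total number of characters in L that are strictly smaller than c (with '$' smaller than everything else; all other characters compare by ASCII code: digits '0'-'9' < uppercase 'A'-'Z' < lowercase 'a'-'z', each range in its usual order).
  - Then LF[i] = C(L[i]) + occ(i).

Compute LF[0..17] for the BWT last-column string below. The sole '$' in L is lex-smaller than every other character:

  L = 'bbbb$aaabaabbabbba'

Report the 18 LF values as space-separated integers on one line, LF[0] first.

Char counts: '$':1, 'a':7, 'b':10
C (first-col start): C('$')=0, C('a')=1, C('b')=8
L[0]='b': occ=0, LF[0]=C('b')+0=8+0=8
L[1]='b': occ=1, LF[1]=C('b')+1=8+1=9
L[2]='b': occ=2, LF[2]=C('b')+2=8+2=10
L[3]='b': occ=3, LF[3]=C('b')+3=8+3=11
L[4]='$': occ=0, LF[4]=C('$')+0=0+0=0
L[5]='a': occ=0, LF[5]=C('a')+0=1+0=1
L[6]='a': occ=1, LF[6]=C('a')+1=1+1=2
L[7]='a': occ=2, LF[7]=C('a')+2=1+2=3
L[8]='b': occ=4, LF[8]=C('b')+4=8+4=12
L[9]='a': occ=3, LF[9]=C('a')+3=1+3=4
L[10]='a': occ=4, LF[10]=C('a')+4=1+4=5
L[11]='b': occ=5, LF[11]=C('b')+5=8+5=13
L[12]='b': occ=6, LF[12]=C('b')+6=8+6=14
L[13]='a': occ=5, LF[13]=C('a')+5=1+5=6
L[14]='b': occ=7, LF[14]=C('b')+7=8+7=15
L[15]='b': occ=8, LF[15]=C('b')+8=8+8=16
L[16]='b': occ=9, LF[16]=C('b')+9=8+9=17
L[17]='a': occ=6, LF[17]=C('a')+6=1+6=7

Answer: 8 9 10 11 0 1 2 3 12 4 5 13 14 6 15 16 17 7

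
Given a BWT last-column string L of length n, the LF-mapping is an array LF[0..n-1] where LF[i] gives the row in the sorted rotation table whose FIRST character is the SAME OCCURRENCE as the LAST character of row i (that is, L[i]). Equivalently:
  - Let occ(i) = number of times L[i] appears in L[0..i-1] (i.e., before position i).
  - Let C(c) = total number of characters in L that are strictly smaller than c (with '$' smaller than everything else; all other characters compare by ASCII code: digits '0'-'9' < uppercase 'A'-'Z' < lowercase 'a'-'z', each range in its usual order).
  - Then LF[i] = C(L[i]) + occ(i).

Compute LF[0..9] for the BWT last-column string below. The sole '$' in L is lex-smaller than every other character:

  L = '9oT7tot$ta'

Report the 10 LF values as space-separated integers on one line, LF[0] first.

Char counts: '$':1, '7':1, '9':1, 'T':1, 'a':1, 'o':2, 't':3
C (first-col start): C('$')=0, C('7')=1, C('9')=2, C('T')=3, C('a')=4, C('o')=5, C('t')=7
L[0]='9': occ=0, LF[0]=C('9')+0=2+0=2
L[1]='o': occ=0, LF[1]=C('o')+0=5+0=5
L[2]='T': occ=0, LF[2]=C('T')+0=3+0=3
L[3]='7': occ=0, LF[3]=C('7')+0=1+0=1
L[4]='t': occ=0, LF[4]=C('t')+0=7+0=7
L[5]='o': occ=1, LF[5]=C('o')+1=5+1=6
L[6]='t': occ=1, LF[6]=C('t')+1=7+1=8
L[7]='$': occ=0, LF[7]=C('$')+0=0+0=0
L[8]='t': occ=2, LF[8]=C('t')+2=7+2=9
L[9]='a': occ=0, LF[9]=C('a')+0=4+0=4

Answer: 2 5 3 1 7 6 8 0 9 4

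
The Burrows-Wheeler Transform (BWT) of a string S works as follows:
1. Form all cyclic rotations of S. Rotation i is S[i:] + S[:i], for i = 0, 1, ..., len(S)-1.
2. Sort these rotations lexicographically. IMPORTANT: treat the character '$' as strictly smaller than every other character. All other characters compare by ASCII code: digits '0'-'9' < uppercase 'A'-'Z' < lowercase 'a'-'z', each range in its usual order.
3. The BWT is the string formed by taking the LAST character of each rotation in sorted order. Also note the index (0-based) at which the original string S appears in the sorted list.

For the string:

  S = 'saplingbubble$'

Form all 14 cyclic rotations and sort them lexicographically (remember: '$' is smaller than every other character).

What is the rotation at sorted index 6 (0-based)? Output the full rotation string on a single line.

All 14 rotations (rotation i = S[i:]+S[:i]):
  rot[0] = saplingbubble$
  rot[1] = aplingbubble$s
  rot[2] = plingbubble$sa
  rot[3] = lingbubble$sap
  rot[4] = ingbubble$sapl
  rot[5] = ngbubble$sapli
  rot[6] = gbubble$saplin
  rot[7] = bubble$sapling
  rot[8] = ubble$saplingb
  rot[9] = bble$saplingbu
  rot[10] = ble$saplingbub
  rot[11] = le$saplingbubb
  rot[12] = e$saplingbubbl
  rot[13] = $saplingbubble
Sorted (with $ < everything):
  sorted[0] = $saplingbubble
  sorted[1] = aplingbubble$s
  sorted[2] = bble$saplingbu
  sorted[3] = ble$saplingbub
  sorted[4] = bubble$sapling
  sorted[5] = e$saplingbubbl
  sorted[6] = gbubble$saplin
  sorted[7] = ingbubble$sapl
  sorted[8] = le$saplingbubb
  sorted[9] = lingbubble$sap
  sorted[10] = ngbubble$sapli
  sorted[11] = plingbubble$sa
  sorted[12] = saplingbubble$
  sorted[13] = ubble$saplingb
sorted[6] = gbubble$saplin

Answer: gbubble$saplin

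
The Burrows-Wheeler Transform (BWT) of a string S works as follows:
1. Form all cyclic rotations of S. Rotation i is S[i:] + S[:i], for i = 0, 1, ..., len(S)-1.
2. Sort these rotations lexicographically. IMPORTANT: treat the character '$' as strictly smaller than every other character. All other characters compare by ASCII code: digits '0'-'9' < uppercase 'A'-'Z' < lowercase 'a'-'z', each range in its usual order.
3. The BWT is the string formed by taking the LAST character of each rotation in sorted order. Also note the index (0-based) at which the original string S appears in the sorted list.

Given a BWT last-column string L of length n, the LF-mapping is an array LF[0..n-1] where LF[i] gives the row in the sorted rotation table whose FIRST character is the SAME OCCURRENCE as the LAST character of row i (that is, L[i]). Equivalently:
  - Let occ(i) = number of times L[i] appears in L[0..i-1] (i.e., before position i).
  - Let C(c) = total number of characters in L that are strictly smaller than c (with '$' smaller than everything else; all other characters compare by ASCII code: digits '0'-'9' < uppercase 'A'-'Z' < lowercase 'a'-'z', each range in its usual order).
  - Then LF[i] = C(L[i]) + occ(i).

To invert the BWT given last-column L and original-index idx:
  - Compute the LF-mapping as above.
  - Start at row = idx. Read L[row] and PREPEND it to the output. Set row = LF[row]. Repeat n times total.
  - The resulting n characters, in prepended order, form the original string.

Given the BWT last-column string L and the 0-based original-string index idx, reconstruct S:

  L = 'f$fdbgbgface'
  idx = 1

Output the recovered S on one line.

Answer: affbcgdbegf$

Derivation:
LF mapping: 7 0 8 5 2 10 3 11 9 1 4 6
Walk LF starting at row 1, prepending L[row]:
  step 1: row=1, L[1]='$', prepend. Next row=LF[1]=0
  step 2: row=0, L[0]='f', prepend. Next row=LF[0]=7
  step 3: row=7, L[7]='g', prepend. Next row=LF[7]=11
  step 4: row=11, L[11]='e', prepend. Next row=LF[11]=6
  step 5: row=6, L[6]='b', prepend. Next row=LF[6]=3
  step 6: row=3, L[3]='d', prepend. Next row=LF[3]=5
  step 7: row=5, L[5]='g', prepend. Next row=LF[5]=10
  step 8: row=10, L[10]='c', prepend. Next row=LF[10]=4
  step 9: row=4, L[4]='b', prepend. Next row=LF[4]=2
  step 10: row=2, L[2]='f', prepend. Next row=LF[2]=8
  step 11: row=8, L[8]='f', prepend. Next row=LF[8]=9
  step 12: row=9, L[9]='a', prepend. Next row=LF[9]=1
Reversed output: affbcgdbegf$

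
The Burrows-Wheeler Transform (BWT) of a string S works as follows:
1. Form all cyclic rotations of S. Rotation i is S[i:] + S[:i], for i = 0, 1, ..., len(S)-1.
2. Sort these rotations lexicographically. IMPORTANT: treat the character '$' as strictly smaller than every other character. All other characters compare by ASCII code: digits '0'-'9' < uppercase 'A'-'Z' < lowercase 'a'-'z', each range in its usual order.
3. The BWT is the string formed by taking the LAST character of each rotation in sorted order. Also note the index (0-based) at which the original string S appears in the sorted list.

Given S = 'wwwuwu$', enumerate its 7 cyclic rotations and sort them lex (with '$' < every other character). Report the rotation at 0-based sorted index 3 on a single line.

Answer: wu$wwwu

Derivation:
All 7 rotations (rotation i = S[i:]+S[:i]):
  rot[0] = wwwuwu$
  rot[1] = wwuwu$w
  rot[2] = wuwu$ww
  rot[3] = uwu$www
  rot[4] = wu$wwwu
  rot[5] = u$wwwuw
  rot[6] = $wwwuwu
Sorted (with $ < everything):
  sorted[0] = $wwwuwu
  sorted[1] = u$wwwuw
  sorted[2] = uwu$www
  sorted[3] = wu$wwwu
  sorted[4] = wuwu$ww
  sorted[5] = wwuwu$w
  sorted[6] = wwwuwu$
sorted[3] = wu$wwwu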